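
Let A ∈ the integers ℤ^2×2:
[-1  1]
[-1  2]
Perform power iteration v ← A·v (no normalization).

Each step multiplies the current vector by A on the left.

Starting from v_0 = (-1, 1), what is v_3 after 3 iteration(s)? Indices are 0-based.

v_3 = (3, 7)

v_0 = (-1, 1).
v_1 = A·v_0 = (2, 3).
v_2 = A·v_1 = (1, 4).
v_3 = A·v_2 = (3, 7).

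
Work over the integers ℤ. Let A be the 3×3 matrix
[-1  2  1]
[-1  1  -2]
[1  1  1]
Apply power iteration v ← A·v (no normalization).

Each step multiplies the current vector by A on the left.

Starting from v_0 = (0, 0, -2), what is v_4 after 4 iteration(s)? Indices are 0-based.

v_0 = (0, 0, -2).
v_1 = A·v_0 = (-2, 4, -2).
v_2 = A·v_1 = (8, 10, 0).
v_3 = A·v_2 = (12, 2, 18).
v_4 = A·v_3 = (10, -46, 32).

v_4 = (10, -46, 32)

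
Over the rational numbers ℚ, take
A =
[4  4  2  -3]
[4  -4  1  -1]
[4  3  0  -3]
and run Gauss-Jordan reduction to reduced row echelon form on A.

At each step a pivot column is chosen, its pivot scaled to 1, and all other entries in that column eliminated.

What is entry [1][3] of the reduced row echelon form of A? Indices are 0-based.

[1] R0 /= 4  ⇒  (1, 1, 1/2, -3/4)
     R1 -= 4·R0  ⇒  (0, -8, -1, 2)
     R2 -= 4·R0  ⇒  (0, -1, -2, 0)
[2] R1 /= -8  ⇒  (0, 1, 1/8, -1/4)
     R0 -= 1·R1  ⇒  (1, 0, 3/8, -1/2)
     R2 -= -1·R1  ⇒  (0, 0, -15/8, -1/4)
[3] R2 /= -15/8  ⇒  (0, 0, 1, 2/15)
     R0 -= 3/8·R2  ⇒  (1, 0, 0, -11/20)
     R1 -= 1/8·R2  ⇒  (0, 1, 0, -4/15)

M[1][3] = -4/15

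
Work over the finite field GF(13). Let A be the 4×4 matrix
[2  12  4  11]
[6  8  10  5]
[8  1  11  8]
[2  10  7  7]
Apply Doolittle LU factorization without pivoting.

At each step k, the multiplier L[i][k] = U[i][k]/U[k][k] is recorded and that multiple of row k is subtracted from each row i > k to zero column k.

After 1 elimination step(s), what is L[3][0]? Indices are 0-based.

L[3][0] = 1

k=0: U[0][0]=2
  eliminate (1,0): mult=3, new row 1: (0, 11, 11, 11); set L[1][0]=3
  eliminate (2,0): mult=4, new row 2: (0, 5, 8, 3); set L[2][0]=4
  eliminate (3,0): mult=1, new row 3: (0, 11, 3, 9); set L[3][0]=1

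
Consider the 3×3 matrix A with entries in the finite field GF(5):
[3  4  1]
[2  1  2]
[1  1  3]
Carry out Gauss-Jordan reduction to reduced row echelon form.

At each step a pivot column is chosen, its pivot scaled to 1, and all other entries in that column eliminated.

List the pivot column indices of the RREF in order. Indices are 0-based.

step 1: normalize row 0 (÷3) = (1, 3, 2)
  row 1: subtract 2×row0 = (0, 0, 3)
  row 2: subtract 1×row0 = (0, 3, 1)
step 2: exchange rows 1,2
step 2: normalize row 1 (÷3) = (0, 1, 2)
  row 0: subtract 3×row1 = (1, 0, 1)
step 3: normalize row 2 (÷3) = (0, 0, 1)
  row 0: subtract 1×row2 = (1, 0, 0)
  row 1: subtract 2×row2 = (0, 1, 0)

pivot columns: 0, 1, 2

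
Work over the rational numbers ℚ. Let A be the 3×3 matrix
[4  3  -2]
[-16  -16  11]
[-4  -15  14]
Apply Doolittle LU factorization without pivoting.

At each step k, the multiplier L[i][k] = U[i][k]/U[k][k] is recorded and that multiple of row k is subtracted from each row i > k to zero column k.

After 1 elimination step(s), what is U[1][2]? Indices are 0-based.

U[1][2] = 3

Step 1: pivot at (0,0) is 4.
  row1 ← row1 − (-4)·row0  ⇒  L[1][0]=-4, U row1=(0, -4, 3)
  row2 ← row2 − (-1)·row0  ⇒  L[2][0]=-1, U row2=(0, -12, 12)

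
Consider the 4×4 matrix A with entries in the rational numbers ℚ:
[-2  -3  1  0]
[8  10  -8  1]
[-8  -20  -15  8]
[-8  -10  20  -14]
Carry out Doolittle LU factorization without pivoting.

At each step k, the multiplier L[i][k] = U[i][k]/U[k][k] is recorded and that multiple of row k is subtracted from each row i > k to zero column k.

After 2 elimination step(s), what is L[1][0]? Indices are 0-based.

[col 0] pivot -2
  R1 -= -4*R0 → (0, -2, -4, 1)  (L[1][0] := -4)
  R2 -= 4*R0 → (0, -8, -19, 8)  (L[2][0] := 4)
  R3 -= 4*R0 → (0, 2, 16, -14)  (L[3][0] := 4)
[col 1] pivot -2
  R2 -= 4*R1 → (0, 0, -3, 4)  (L[2][1] := 4)
  R3 -= -1*R1 → (0, 0, 12, -13)  (L[3][1] := -1)

L[1][0] = -4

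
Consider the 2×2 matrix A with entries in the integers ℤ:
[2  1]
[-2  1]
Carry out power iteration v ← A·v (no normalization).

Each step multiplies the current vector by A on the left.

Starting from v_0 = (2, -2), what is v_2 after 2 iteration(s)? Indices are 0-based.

v_0 = (2, -2).
v_1 = A·v_0 = (2, -6).
v_2 = A·v_1 = (-2, -10).

v_2 = (-2, -10)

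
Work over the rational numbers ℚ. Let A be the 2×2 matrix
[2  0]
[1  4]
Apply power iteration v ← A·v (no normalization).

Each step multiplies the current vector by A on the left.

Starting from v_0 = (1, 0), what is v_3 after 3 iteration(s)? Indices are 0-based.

v_0 = (1, 0).
v_1 = A·v_0 = (2, 1).
v_2 = A·v_1 = (4, 6).
v_3 = A·v_2 = (8, 28).

v_3 = (8, 28)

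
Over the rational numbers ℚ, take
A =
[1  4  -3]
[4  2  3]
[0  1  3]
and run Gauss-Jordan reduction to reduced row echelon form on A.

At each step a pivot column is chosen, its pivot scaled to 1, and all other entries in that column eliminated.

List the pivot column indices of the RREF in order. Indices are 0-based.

pivot columns: 0, 1, 2

pivot(0,0)=1: scale R0 → (1, 4, -3)
  clear (1,0): R1 −= (4)R0 → (0, -14, 15)
pivot(1,1)=-14: scale R1 → (0, 1, -15/14)
  clear (0,1): R0 −= (4)R1 → (1, 0, 9/7)
  clear (2,1): R2 −= (1)R1 → (0, 0, 57/14)
pivot(2,2)=57/14: scale R2 → (0, 0, 1)
  clear (0,2): R0 −= (9/7)R2 → (1, 0, 0)
  clear (1,2): R1 −= (-15/14)R2 → (0, 1, 0)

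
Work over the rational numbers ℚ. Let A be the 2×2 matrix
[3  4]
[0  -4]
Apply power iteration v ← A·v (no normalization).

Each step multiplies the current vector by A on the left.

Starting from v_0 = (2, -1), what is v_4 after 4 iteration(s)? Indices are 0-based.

v_4 = (262, -256)

v_0 = (2, -1).
v_1 = A·v_0 = (2, 4).
v_2 = A·v_1 = (22, -16).
v_3 = A·v_2 = (2, 64).
v_4 = A·v_3 = (262, -256).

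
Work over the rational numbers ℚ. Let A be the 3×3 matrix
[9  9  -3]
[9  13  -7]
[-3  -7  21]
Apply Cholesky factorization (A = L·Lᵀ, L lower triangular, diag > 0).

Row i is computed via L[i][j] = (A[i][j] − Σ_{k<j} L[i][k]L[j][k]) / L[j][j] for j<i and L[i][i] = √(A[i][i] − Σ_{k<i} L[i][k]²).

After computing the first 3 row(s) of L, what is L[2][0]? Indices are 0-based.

Step 1: L[0][0] = √(9) = 3.
  L[1][0] = (9) / L[0][0] = 3.
Step 2: L[1][1] = √(4) = 2.
  L[2][0] = (-3) / L[0][0] = -1.
  L[2][1] = (-4) / L[1][1] = -2.
Step 3: L[2][2] = √(16) = 4.

L[2][0] = -1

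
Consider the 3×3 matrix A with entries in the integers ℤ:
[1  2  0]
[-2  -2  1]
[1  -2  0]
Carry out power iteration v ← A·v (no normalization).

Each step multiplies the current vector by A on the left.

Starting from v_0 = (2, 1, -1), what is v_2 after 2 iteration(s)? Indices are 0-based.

v_0 = (2, 1, -1).
v_1 = A·v_0 = (4, -7, 0).
v_2 = A·v_1 = (-10, 6, 18).

v_2 = (-10, 6, 18)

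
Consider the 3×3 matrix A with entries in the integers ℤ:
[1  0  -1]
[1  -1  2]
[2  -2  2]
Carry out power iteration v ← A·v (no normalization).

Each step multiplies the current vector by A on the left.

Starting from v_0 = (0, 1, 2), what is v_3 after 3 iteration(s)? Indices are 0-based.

v_0 = (0, 1, 2).
v_1 = A·v_0 = (-2, 3, 2).
v_2 = A·v_1 = (-4, -1, -6).
v_3 = A·v_2 = (2, -15, -18).

v_3 = (2, -15, -18)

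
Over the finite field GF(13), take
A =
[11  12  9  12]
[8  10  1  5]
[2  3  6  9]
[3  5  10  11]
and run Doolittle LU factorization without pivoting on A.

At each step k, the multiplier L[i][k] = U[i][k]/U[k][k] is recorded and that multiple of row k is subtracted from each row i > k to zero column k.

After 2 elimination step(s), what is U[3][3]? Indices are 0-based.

U[3][3] = 10

[col 0] pivot 11
  R1 -= 9*R0 → (0, 6, 11, 1)  (L[1][0] := 9)
  R2 -= 12*R0 → (0, 2, 2, 8)  (L[2][0] := 12)
  R3 -= 5*R0 → (0, 10, 4, 3)  (L[3][0] := 5)
[col 1] pivot 6
  R2 -= 9*R1 → (0, 0, 7, 12)  (L[2][1] := 9)
  R3 -= 6*R1 → (0, 0, 3, 10)  (L[3][1] := 6)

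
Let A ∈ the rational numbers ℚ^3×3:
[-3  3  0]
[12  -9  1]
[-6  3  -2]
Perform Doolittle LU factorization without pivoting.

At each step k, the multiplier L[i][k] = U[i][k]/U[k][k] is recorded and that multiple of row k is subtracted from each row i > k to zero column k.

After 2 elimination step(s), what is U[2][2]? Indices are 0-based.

k=0: U[0][0]=-3
  eliminate (1,0): mult=-4, new row 1: (0, 3, 1); set L[1][0]=-4
  eliminate (2,0): mult=2, new row 2: (0, -3, -2); set L[2][0]=2
k=1: U[1][1]=3
  eliminate (2,1): mult=-1, new row 2: (0, 0, -1); set L[2][1]=-1

U[2][2] = -1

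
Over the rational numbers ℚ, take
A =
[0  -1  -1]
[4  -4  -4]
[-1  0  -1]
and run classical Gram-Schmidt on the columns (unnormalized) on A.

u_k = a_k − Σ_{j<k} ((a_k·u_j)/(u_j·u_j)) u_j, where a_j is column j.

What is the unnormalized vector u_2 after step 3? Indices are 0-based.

u_2 = (16/33, -4/33, -16/33)

Step 1: u_0 = a_0 = (0, 4, -1).
Step 2: u_1 = a_1 − (-16/17)·u_0 = (-1, -4/17, -16/17).
Step 3: u_2 = a_2 − (-15/17)·u_0 − (49/33)·u_1 = (16/33, -4/33, -16/33).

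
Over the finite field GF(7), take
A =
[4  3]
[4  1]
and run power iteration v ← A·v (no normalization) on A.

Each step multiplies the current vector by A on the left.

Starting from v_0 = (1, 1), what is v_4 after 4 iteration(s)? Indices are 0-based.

v_4 = (5, 1)

v_0 = (1, 1).
v_1 = A·v_0 = (0, 5).
v_2 = A·v_1 = (1, 5).
v_3 = A·v_2 = (5, 2).
v_4 = A·v_3 = (5, 1).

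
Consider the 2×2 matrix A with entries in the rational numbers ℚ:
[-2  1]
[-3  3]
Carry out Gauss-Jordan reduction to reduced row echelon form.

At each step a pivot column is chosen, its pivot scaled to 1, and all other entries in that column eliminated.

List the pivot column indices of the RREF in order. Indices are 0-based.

pivot columns: 0, 1

[1] R0 /= -2  ⇒  (1, -1/2)
     R1 -= -3·R0  ⇒  (0, 3/2)
[2] R1 /= 3/2  ⇒  (0, 1)
     R0 -= -1/2·R1  ⇒  (1, 0)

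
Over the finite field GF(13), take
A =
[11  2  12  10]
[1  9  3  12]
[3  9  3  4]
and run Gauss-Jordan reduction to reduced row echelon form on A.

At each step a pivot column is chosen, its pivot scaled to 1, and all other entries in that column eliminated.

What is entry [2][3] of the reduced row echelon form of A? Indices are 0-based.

[1] R0 /= 11  ⇒  (1, 12, 7, 8)
     R1 -= 1·R0  ⇒  (0, 10, 9, 4)
     R2 -= 3·R0  ⇒  (0, 12, 8, 6)
[2] R1 /= 10  ⇒  (0, 1, 10, 3)
     R0 -= 12·R1  ⇒  (1, 0, 4, 11)
     R2 -= 12·R1  ⇒  (0, 0, 5, 9)
[3] R2 /= 5  ⇒  (0, 0, 1, 7)
     R0 -= 4·R2  ⇒  (1, 0, 0, 9)
     R1 -= 10·R2  ⇒  (0, 1, 0, 11)

M[2][3] = 7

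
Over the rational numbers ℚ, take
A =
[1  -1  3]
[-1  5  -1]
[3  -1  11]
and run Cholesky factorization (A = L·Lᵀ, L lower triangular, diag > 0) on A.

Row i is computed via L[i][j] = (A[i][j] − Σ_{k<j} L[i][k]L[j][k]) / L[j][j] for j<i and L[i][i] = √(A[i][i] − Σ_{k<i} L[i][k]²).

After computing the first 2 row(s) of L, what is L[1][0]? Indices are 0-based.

Step 1: L[0][0] = √(1) = 1.
  L[1][0] = (-1) / L[0][0] = -1.
Step 2: L[1][1] = √(4) = 2.

L[1][0] = -1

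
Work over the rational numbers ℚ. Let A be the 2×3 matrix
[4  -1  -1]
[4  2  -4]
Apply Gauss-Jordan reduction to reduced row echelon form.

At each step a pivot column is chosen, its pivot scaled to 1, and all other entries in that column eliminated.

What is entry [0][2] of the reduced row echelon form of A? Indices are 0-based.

M[0][2] = -1/2

pivot(0,0)=4: scale R0 → (1, -1/4, -1/4)
  clear (1,0): R1 −= (4)R0 → (0, 3, -3)
pivot(1,1)=3: scale R1 → (0, 1, -1)
  clear (0,1): R0 −= (-1/4)R1 → (1, 0, -1/2)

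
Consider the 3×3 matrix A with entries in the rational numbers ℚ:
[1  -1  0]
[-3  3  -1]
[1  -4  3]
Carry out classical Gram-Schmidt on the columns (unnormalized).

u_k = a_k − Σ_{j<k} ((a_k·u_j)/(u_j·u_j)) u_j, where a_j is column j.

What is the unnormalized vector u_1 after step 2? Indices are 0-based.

u_1 = (3/11, -9/11, -30/11)

Step 1: u_0 = a_0 = (1, -3, 1).
Step 2: u_1 = a_1 − (-14/11)·u_0 = (3/11, -9/11, -30/11).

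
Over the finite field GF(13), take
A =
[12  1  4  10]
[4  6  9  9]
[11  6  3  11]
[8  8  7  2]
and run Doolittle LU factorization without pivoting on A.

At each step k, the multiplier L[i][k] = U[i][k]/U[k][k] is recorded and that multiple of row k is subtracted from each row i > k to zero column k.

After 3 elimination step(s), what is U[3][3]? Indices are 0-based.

U[3][3] = 1

[col 0] pivot 12
  R1 -= 9*R0 → (0, 10, 12, 10)  (L[1][0] := 9)
  R2 -= 2*R0 → (0, 4, 8, 4)  (L[2][0] := 2)
  R3 -= 5*R0 → (0, 3, 0, 4)  (L[3][0] := 5)
[col 1] pivot 10
  R2 -= 3*R1 → (0, 0, 11, 0)  (L[2][1] := 3)
  R3 -= 12*R1 → (0, 0, 12, 1)  (L[3][1] := 12)
[col 2] pivot 11
  R3 -= 7*R2 → (0, 0, 0, 1)  (L[3][2] := 7)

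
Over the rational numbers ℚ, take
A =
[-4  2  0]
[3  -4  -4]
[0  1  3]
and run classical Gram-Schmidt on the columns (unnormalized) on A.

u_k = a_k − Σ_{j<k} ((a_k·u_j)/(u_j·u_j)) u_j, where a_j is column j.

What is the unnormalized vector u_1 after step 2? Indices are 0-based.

Step 1: u_0 = a_0 = (-4, 3, 0).
Step 2: u_1 = a_1 − (-4/5)·u_0 = (-6/5, -8/5, 1).

u_1 = (-6/5, -8/5, 1)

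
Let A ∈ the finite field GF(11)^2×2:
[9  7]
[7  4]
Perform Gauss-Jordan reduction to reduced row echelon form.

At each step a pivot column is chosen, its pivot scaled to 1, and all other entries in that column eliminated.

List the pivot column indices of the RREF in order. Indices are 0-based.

[1] R0 /= 9  ⇒  (1, 2)
     R1 -= 7·R0  ⇒  (0, 1)
[2] R1 /= 1  ⇒  (0, 1)
     R0 -= 2·R1  ⇒  (1, 0)

pivot columns: 0, 1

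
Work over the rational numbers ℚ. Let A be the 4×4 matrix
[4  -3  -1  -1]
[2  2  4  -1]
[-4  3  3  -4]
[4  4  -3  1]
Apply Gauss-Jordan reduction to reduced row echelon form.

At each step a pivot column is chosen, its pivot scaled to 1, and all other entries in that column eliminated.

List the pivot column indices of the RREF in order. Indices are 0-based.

step 1: normalize row 0 (÷4) = (1, -3/4, -1/4, -1/4)
  row 1: subtract 2×row0 = (0, 7/2, 9/2, -1/2)
  row 2: subtract -4×row0 = (0, 0, 2, -5)
  row 3: subtract 4×row0 = (0, 7, -2, 2)
step 2: normalize row 1 (÷7/2) = (0, 1, 9/7, -1/7)
  row 0: subtract -3/4×row1 = (1, 0, 5/7, -5/14)
  row 3: subtract 7×row1 = (0, 0, -11, 3)
step 3: normalize row 2 (÷2) = (0, 0, 1, -5/2)
  row 0: subtract 5/7×row2 = (1, 0, 0, 10/7)
  row 1: subtract 9/7×row2 = (0, 1, 0, 43/14)
  row 3: subtract -11×row2 = (0, 0, 0, -49/2)
step 4: normalize row 3 (÷-49/2) = (0, 0, 0, 1)
  row 0: subtract 10/7×row3 = (1, 0, 0, 0)
  row 1: subtract 43/14×row3 = (0, 1, 0, 0)
  row 2: subtract -5/2×row3 = (0, 0, 1, 0)

pivot columns: 0, 1, 2, 3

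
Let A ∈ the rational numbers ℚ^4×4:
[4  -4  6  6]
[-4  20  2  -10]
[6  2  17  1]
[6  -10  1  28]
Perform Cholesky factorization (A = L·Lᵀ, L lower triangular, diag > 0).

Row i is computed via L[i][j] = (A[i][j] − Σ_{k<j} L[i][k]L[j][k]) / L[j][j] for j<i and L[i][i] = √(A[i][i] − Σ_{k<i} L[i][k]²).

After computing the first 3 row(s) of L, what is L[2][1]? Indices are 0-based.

Step 1: L[0][0] = √(4) = 2.
  L[1][0] = (-4) / L[0][0] = -2.
Step 2: L[1][1] = √(16) = 4.
  L[2][0] = (6) / L[0][0] = 3.
  L[2][1] = (8) / L[1][1] = 2.
Step 3: L[2][2] = √(4) = 2.

L[2][1] = 2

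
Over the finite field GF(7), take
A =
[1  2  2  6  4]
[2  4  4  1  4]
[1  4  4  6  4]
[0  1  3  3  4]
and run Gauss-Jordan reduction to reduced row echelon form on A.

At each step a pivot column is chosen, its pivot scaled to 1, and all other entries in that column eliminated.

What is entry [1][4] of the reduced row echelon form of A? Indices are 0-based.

M[1][4] = 3

[1] R0 /= 1  ⇒  (1, 2, 2, 6, 4)
     R1 -= 2·R0  ⇒  (0, 0, 0, 3, 3)
     R2 -= 1·R0  ⇒  (0, 2, 2, 0, 0)
[2] R1 <-> R2
[2] R1 /= 2  ⇒  (0, 1, 1, 0, 0)
     R0 -= 2·R1  ⇒  (1, 0, 0, 6, 4)
     R3 -= 1·R1  ⇒  (0, 0, 2, 3, 4)
[3] R2 <-> R3
[3] R2 /= 2  ⇒  (0, 0, 1, 5, 2)
     R1 -= 1·R2  ⇒  (0, 1, 0, 2, 5)
[4] R3 /= 3  ⇒  (0, 0, 0, 1, 1)
     R0 -= 6·R3  ⇒  (1, 0, 0, 0, 5)
     R1 -= 2·R3  ⇒  (0, 1, 0, 0, 3)
     R2 -= 5·R3  ⇒  (0, 0, 1, 0, 4)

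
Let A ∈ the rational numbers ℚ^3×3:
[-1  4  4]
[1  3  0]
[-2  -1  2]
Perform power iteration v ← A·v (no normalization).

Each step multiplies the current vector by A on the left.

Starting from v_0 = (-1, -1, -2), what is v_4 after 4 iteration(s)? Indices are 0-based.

v_4 = (31, -221, 230)

v_0 = (-1, -1, -2).
v_1 = A·v_0 = (-11, -4, -1).
v_2 = A·v_1 = (-9, -23, 24).
v_3 = A·v_2 = (13, -78, 89).
v_4 = A·v_3 = (31, -221, 230).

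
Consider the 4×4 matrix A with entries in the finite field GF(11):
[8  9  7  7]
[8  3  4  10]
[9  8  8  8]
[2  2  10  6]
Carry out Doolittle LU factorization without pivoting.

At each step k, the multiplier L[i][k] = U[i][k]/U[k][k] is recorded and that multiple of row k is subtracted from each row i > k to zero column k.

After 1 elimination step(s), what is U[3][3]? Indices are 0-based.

Step 1: pivot at (0,0) is 8.
  row1 ← row1 − (1)·row0  ⇒  L[1][0]=1, U row1=(0, 5, 8, 3)
  row2 ← row2 − (8)·row0  ⇒  L[2][0]=8, U row2=(0, 2, 7, 7)
  row3 ← row3 − (3)·row0  ⇒  L[3][0]=3, U row3=(0, 8, 0, 7)

U[3][3] = 7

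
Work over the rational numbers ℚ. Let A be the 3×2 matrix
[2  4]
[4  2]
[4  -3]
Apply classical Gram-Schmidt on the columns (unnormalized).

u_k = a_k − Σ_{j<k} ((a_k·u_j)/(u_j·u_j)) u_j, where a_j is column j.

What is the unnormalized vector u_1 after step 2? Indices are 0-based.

Step 1: u_0 = a_0 = (2, 4, 4).
Step 2: u_1 = a_1 − (1/9)·u_0 = (34/9, 14/9, -31/9).

u_1 = (34/9, 14/9, -31/9)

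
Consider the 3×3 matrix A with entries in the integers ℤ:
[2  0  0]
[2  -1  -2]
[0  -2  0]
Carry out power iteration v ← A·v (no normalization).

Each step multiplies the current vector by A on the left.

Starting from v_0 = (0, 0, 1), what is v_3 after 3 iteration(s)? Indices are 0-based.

v_0 = (0, 0, 1).
v_1 = A·v_0 = (0, -2, 0).
v_2 = A·v_1 = (0, 2, 4).
v_3 = A·v_2 = (0, -10, -4).

v_3 = (0, -10, -4)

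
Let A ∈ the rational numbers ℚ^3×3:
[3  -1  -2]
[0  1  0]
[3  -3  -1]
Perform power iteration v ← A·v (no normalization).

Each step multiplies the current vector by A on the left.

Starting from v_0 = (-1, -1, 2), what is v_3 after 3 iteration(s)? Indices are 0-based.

v_3 = (-12, -1, -23)

v_0 = (-1, -1, 2).
v_1 = A·v_0 = (-6, -1, -2).
v_2 = A·v_1 = (-13, -1, -13).
v_3 = A·v_2 = (-12, -1, -23).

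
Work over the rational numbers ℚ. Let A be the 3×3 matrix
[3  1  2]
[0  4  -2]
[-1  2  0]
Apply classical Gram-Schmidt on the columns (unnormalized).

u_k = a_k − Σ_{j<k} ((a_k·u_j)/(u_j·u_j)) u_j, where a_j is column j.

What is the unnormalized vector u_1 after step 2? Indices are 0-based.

Step 1: u_0 = a_0 = (3, 0, -1).
Step 2: u_1 = a_1 − (1/10)·u_0 = (7/10, 4, 21/10).

u_1 = (7/10, 4, 21/10)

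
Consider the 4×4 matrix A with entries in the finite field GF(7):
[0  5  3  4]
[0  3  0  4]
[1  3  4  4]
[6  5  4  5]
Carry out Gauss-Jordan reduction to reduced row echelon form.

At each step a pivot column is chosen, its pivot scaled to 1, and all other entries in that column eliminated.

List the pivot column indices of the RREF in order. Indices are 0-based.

pivot columns: 0, 1, 2

pivot(0,0): swap R0↔R2
pivot(0,0)=1: scale R0 → (1, 3, 4, 4)
  clear (3,0): R3 −= (6)R0 → (0, 1, 1, 2)
pivot(1,1)=3: scale R1 → (0, 1, 0, 6)
  clear (0,1): R0 −= (3)R1 → (1, 0, 4, 0)
  clear (2,1): R2 −= (5)R1 → (0, 0, 3, 2)
  clear (3,1): R3 −= (1)R1 → (0, 0, 1, 3)
pivot(2,2)=3: scale R2 → (0, 0, 1, 3)
  clear (0,2): R0 −= (4)R2 → (1, 0, 0, 2)
  clear (3,2): R3 −= (1)R2 → (0, 0, 0, 0)
col 3: no nonzero at/below row 3; advance.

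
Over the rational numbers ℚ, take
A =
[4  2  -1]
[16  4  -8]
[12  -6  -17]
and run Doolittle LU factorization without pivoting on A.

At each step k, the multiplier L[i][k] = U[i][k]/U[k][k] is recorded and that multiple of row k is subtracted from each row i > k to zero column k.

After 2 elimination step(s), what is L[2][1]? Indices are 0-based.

Step 1: pivot at (0,0) is 4.
  row1 ← row1 − (4)·row0  ⇒  L[1][0]=4, U row1=(0, -4, -4)
  row2 ← row2 − (3)·row0  ⇒  L[2][0]=3, U row2=(0, -12, -14)
Step 2: pivot at (1,1) is -4.
  row2 ← row2 − (3)·row1  ⇒  L[2][1]=3, U row2=(0, 0, -2)

L[2][1] = 3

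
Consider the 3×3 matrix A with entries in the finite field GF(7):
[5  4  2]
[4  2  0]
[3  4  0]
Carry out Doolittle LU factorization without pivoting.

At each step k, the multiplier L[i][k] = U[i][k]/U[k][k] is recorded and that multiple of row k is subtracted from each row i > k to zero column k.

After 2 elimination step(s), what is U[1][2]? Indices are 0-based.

Step 1: pivot at (0,0) is 5.
  row1 ← row1 − (5)·row0  ⇒  L[1][0]=5, U row1=(0, 3, 4)
  row2 ← row2 − (2)·row0  ⇒  L[2][0]=2, U row2=(0, 3, 3)
Step 2: pivot at (1,1) is 3.
  row2 ← row2 − (1)·row1  ⇒  L[2][1]=1, U row2=(0, 0, 6)

U[1][2] = 4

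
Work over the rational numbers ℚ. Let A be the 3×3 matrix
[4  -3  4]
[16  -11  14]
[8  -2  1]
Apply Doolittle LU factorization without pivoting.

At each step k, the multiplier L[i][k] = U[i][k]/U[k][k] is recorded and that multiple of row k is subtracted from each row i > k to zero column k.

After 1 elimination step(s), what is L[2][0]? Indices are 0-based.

k=0: U[0][0]=4
  eliminate (1,0): mult=4, new row 1: (0, 1, -2); set L[1][0]=4
  eliminate (2,0): mult=2, new row 2: (0, 4, -7); set L[2][0]=2

L[2][0] = 2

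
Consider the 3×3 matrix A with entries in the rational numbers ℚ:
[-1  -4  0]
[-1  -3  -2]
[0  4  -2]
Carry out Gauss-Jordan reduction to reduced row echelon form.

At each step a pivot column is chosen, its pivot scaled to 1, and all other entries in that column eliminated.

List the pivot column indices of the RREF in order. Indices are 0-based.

pivot columns: 0, 1, 2

step 1: normalize row 0 (÷-1) = (1, 4, 0)
  row 1: subtract -1×row0 = (0, 1, -2)
step 2: normalize row 1 (÷1) = (0, 1, -2)
  row 0: subtract 4×row1 = (1, 0, 8)
  row 2: subtract 4×row1 = (0, 0, 6)
step 3: normalize row 2 (÷6) = (0, 0, 1)
  row 0: subtract 8×row2 = (1, 0, 0)
  row 1: subtract -2×row2 = (0, 1, 0)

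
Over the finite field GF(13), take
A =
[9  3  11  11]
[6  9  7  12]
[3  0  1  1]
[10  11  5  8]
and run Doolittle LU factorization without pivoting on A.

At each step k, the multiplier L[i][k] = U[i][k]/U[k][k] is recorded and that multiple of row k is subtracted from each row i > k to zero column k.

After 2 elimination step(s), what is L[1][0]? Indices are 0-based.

L[1][0] = 5

k=0: U[0][0]=9
  eliminate (1,0): mult=5, new row 1: (0, 7, 4, 9); set L[1][0]=5
  eliminate (2,0): mult=9, new row 2: (0, 12, 6, 6); set L[2][0]=9
  eliminate (3,0): mult=4, new row 3: (0, 12, 0, 3); set L[3][0]=4
k=1: U[1][1]=7
  eliminate (2,1): mult=11, new row 2: (0, 0, 1, 11); set L[2][1]=11
  eliminate (3,1): mult=11, new row 3: (0, 0, 8, 8); set L[3][1]=11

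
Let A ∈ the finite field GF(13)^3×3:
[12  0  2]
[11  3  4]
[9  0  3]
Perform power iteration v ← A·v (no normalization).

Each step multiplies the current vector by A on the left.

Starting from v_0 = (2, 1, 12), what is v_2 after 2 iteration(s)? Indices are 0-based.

v_2 = (8, 1, 9)

v_0 = (2, 1, 12).
v_1 = A·v_0 = (9, 8, 2).
v_2 = A·v_1 = (8, 1, 9).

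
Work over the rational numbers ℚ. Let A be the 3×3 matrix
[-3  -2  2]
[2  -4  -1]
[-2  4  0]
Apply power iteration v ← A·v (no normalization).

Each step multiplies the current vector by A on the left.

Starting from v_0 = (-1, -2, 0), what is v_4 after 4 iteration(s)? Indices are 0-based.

v_0 = (-1, -2, 0).
v_1 = A·v_0 = (7, 6, -6).
v_2 = A·v_1 = (-45, -4, 10).
v_3 = A·v_2 = (163, -84, 74).
v_4 = A·v_3 = (-173, 588, -662).

v_4 = (-173, 588, -662)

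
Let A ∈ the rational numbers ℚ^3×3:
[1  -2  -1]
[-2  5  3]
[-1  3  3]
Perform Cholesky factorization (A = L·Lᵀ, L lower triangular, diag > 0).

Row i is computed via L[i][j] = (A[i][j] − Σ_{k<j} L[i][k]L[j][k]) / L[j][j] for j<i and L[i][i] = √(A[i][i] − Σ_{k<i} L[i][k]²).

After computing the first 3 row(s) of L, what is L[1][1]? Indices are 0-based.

Step 1: L[0][0] = √(1) = 1.
  L[1][0] = (-2) / L[0][0] = -2.
Step 2: L[1][1] = √(1) = 1.
  L[2][0] = (-1) / L[0][0] = -1.
  L[2][1] = (1) / L[1][1] = 1.
Step 3: L[2][2] = √(1) = 1.

L[1][1] = 1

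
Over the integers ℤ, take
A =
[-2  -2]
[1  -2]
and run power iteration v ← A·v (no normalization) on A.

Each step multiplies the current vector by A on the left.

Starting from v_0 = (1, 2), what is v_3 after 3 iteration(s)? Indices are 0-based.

v_3 = (-36, 18)

v_0 = (1, 2).
v_1 = A·v_0 = (-6, -3).
v_2 = A·v_1 = (18, 0).
v_3 = A·v_2 = (-36, 18).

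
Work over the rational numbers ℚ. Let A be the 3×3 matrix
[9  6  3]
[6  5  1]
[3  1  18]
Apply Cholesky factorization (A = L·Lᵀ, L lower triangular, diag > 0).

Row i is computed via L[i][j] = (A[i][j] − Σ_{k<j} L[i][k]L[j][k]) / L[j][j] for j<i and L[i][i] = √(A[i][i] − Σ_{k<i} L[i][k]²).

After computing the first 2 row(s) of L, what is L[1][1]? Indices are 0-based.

Step 1: L[0][0] = √(9) = 3.
  L[1][0] = (6) / L[0][0] = 2.
Step 2: L[1][1] = √(1) = 1.

L[1][1] = 1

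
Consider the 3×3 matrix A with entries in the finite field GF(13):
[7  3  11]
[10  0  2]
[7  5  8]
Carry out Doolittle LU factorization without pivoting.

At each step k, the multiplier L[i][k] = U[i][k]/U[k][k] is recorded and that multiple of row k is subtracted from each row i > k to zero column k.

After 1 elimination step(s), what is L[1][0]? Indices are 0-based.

L[1][0] = 7

k=0: U[0][0]=7
  eliminate (1,0): mult=7, new row 1: (0, 5, 3); set L[1][0]=7
  eliminate (2,0): mult=1, new row 2: (0, 2, 10); set L[2][0]=1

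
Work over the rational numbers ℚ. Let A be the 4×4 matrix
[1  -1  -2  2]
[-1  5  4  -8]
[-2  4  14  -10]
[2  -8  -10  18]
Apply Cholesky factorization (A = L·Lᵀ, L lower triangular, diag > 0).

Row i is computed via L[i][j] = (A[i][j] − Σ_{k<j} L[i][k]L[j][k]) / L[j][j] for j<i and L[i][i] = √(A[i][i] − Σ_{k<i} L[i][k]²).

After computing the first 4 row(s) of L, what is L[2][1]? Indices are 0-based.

L[2][1] = 1

Step 1: L[0][0] = √(1) = 1.
  L[1][0] = (-1) / L[0][0] = -1.
Step 2: L[1][1] = √(4) = 2.
  L[2][0] = (-2) / L[0][0] = -2.
  L[2][1] = (2) / L[1][1] = 1.
Step 3: L[2][2] = √(9) = 3.
  L[3][0] = (2) / L[0][0] = 2.
  L[3][1] = (-6) / L[1][1] = -3.
  L[3][2] = (-3) / L[2][2] = -1.
Step 4: L[3][3] = √(4) = 2.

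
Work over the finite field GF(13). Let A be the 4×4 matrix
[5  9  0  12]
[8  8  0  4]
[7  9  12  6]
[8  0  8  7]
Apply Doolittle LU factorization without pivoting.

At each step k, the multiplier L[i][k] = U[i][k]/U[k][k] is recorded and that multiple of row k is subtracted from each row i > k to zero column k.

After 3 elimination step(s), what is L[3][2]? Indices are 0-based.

L[3][2] = 5

[col 0] pivot 5
  R1 -= 12*R0 → (0, 4, 0, 3)  (L[1][0] := 12)
  R2 -= 4*R0 → (0, 12, 12, 10)  (L[2][0] := 4)
  R3 -= 12*R0 → (0, 9, 8, 6)  (L[3][0] := 12)
[col 1] pivot 4
  R2 -= 3*R1 → (0, 0, 12, 1)  (L[2][1] := 3)
  R3 -= 12*R1 → (0, 0, 8, 9)  (L[3][1] := 12)
[col 2] pivot 12
  R3 -= 5*R2 → (0, 0, 0, 4)  (L[3][2] := 5)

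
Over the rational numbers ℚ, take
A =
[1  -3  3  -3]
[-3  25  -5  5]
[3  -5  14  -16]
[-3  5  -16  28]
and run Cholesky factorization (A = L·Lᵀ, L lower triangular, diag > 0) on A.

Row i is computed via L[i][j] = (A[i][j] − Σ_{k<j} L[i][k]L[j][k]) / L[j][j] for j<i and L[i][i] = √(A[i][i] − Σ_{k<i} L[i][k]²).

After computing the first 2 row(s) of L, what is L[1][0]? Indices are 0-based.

Step 1: L[0][0] = √(1) = 1.
  L[1][0] = (-3) / L[0][0] = -3.
Step 2: L[1][1] = √(16) = 4.

L[1][0] = -3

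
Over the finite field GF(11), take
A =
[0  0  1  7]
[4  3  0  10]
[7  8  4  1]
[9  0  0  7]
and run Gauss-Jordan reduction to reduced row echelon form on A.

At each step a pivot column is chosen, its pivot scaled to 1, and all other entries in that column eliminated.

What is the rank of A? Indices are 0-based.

rank = 4

step 1: exchange rows 0,1
step 1: normalize row 0 (÷4) = (1, 9, 0, 8)
  row 2: subtract 7×row0 = (0, 0, 4, 0)
  row 3: subtract 9×row0 = (0, 7, 0, 1)
step 2: exchange rows 1,3
step 2: normalize row 1 (÷7) = (0, 1, 0, 8)
  row 0: subtract 9×row1 = (1, 0, 0, 2)
step 3: normalize row 2 (÷4) = (0, 0, 1, 0)
  row 3: subtract 1×row2 = (0, 0, 0, 7)
step 4: normalize row 3 (÷7) = (0, 0, 0, 1)
  row 0: subtract 2×row3 = (1, 0, 0, 0)
  row 1: subtract 8×row3 = (0, 1, 0, 0)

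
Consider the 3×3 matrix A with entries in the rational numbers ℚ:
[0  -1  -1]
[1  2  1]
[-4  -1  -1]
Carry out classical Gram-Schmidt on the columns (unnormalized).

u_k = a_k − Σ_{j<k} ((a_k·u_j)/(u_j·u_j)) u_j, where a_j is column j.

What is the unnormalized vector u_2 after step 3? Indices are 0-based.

u_2 = (-14/33, -8/33, -2/33)

Step 1: u_0 = a_0 = (0, 1, -4).
Step 2: u_1 = a_1 − (6/17)·u_0 = (-1, 28/17, 7/17).
Step 3: u_2 = a_2 − (5/17)·u_0 − (19/33)·u_1 = (-14/33, -8/33, -2/33).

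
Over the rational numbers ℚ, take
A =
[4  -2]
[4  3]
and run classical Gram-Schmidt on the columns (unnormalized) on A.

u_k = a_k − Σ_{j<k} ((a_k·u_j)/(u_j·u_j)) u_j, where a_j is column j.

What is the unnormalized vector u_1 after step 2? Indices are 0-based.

Step 1: u_0 = a_0 = (4, 4).
Step 2: u_1 = a_1 − (1/8)·u_0 = (-5/2, 5/2).

u_1 = (-5/2, 5/2)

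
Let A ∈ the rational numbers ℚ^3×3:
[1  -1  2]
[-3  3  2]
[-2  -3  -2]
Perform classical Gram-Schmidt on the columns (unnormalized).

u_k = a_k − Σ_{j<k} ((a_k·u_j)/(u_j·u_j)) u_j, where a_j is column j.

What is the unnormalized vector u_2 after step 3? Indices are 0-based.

Step 1: u_0 = a_0 = (1, -3, -2).
Step 2: u_1 = a_1 − (-2/7)·u_0 = (-5/7, 15/7, -25/7).
Step 3: u_2 = a_2 − (0)·u_0 − (14/25)·u_1 = (12/5, 4/5, 0).

u_2 = (12/5, 4/5, 0)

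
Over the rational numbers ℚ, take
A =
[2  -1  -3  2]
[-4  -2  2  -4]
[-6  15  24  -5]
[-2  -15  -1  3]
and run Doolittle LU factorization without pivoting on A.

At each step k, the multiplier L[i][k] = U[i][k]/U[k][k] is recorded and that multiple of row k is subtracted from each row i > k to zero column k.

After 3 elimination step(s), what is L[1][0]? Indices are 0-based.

L[1][0] = -2

k=0: U[0][0]=2
  eliminate (1,0): mult=-2, new row 1: (0, -4, -4, 0); set L[1][0]=-2
  eliminate (2,0): mult=-3, new row 2: (0, 12, 15, 1); set L[2][0]=-3
  eliminate (3,0): mult=-1, new row 3: (0, -16, -4, 5); set L[3][0]=-1
k=1: U[1][1]=-4
  eliminate (2,1): mult=-3, new row 2: (0, 0, 3, 1); set L[2][1]=-3
  eliminate (3,1): mult=4, new row 3: (0, 0, 12, 5); set L[3][1]=4
k=2: U[2][2]=3
  eliminate (3,2): mult=4, new row 3: (0, 0, 0, 1); set L[3][2]=4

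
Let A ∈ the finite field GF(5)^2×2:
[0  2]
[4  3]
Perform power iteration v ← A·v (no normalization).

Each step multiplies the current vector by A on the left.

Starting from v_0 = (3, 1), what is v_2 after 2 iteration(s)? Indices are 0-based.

v_0 = (3, 1).
v_1 = A·v_0 = (2, 0).
v_2 = A·v_1 = (0, 3).

v_2 = (0, 3)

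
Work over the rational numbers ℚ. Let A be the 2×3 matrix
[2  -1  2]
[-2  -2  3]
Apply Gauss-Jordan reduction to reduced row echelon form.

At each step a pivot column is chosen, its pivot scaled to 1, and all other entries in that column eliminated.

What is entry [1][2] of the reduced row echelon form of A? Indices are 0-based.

[1] R0 /= 2  ⇒  (1, -1/2, 1)
     R1 -= -2·R0  ⇒  (0, -3, 5)
[2] R1 /= -3  ⇒  (0, 1, -5/3)
     R0 -= -1/2·R1  ⇒  (1, 0, 1/6)

M[1][2] = -5/3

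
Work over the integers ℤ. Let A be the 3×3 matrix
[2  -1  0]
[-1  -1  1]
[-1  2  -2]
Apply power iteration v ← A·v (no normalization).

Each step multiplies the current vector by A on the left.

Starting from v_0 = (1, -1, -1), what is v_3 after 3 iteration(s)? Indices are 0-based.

v_0 = (1, -1, -1).
v_1 = A·v_0 = (3, -1, -1).
v_2 = A·v_1 = (7, -3, -3).
v_3 = A·v_2 = (17, -7, -7).

v_3 = (17, -7, -7)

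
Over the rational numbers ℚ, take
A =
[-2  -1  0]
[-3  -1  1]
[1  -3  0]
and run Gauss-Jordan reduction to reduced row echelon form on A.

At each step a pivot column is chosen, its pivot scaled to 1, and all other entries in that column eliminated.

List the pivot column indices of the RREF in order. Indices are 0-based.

pivot columns: 0, 1, 2

[1] R0 /= -2  ⇒  (1, 1/2, 0)
     R1 -= -3·R0  ⇒  (0, 1/2, 1)
     R2 -= 1·R0  ⇒  (0, -7/2, 0)
[2] R1 /= 1/2  ⇒  (0, 1, 2)
     R0 -= 1/2·R1  ⇒  (1, 0, -1)
     R2 -= -7/2·R1  ⇒  (0, 0, 7)
[3] R2 /= 7  ⇒  (0, 0, 1)
     R0 -= -1·R2  ⇒  (1, 0, 0)
     R1 -= 2·R2  ⇒  (0, 1, 0)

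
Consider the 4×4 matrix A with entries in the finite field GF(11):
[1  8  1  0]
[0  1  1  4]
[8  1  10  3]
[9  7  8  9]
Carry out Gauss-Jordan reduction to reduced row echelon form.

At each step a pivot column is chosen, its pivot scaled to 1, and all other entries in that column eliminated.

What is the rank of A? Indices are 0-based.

pivot(0,0)=1: scale R0 → (1, 8, 1, 0)
  clear (2,0): R2 −= (8)R0 → (0, 3, 2, 3)
  clear (3,0): R3 −= (9)R0 → (0, 1, 10, 9)
pivot(1,1)=1: scale R1 → (0, 1, 1, 4)
  clear (0,1): R0 −= (8)R1 → (1, 0, 4, 1)
  clear (2,1): R2 −= (3)R1 → (0, 0, 10, 2)
  clear (3,1): R3 −= (1)R1 → (0, 0, 9, 5)
pivot(2,2)=10: scale R2 → (0, 0, 1, 9)
  clear (0,2): R0 −= (4)R2 → (1, 0, 0, 9)
  clear (1,2): R1 −= (1)R2 → (0, 1, 0, 6)
  clear (3,2): R3 −= (9)R2 → (0, 0, 0, 1)
pivot(3,3)=1: scale R3 → (0, 0, 0, 1)
  clear (0,3): R0 −= (9)R3 → (1, 0, 0, 0)
  clear (1,3): R1 −= (6)R3 → (0, 1, 0, 0)
  clear (2,3): R2 −= (9)R3 → (0, 0, 1, 0)

rank = 4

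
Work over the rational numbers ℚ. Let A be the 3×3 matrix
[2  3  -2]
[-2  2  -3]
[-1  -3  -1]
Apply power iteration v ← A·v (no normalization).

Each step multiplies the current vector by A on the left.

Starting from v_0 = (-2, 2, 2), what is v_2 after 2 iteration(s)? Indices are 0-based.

v_0 = (-2, 2, 2).
v_1 = A·v_0 = (-2, 2, -6).
v_2 = A·v_1 = (14, 26, 2).

v_2 = (14, 26, 2)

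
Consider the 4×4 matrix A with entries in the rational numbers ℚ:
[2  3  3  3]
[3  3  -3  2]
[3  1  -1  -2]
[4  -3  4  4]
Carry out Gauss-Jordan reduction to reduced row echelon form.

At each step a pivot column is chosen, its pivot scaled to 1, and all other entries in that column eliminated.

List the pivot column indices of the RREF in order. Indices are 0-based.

pivot columns: 0, 1, 2, 3

pivot(0,0)=2: scale R0 → (1, 3/2, 3/2, 3/2)
  clear (1,0): R1 −= (3)R0 → (0, -3/2, -15/2, -5/2)
  clear (2,0): R2 −= (3)R0 → (0, -7/2, -11/2, -13/2)
  clear (3,0): R3 −= (4)R0 → (0, -9, -2, -2)
pivot(1,1)=-3/2: scale R1 → (0, 1, 5, 5/3)
  clear (0,1): R0 −= (3/2)R1 → (1, 0, -6, -1)
  clear (2,1): R2 −= (-7/2)R1 → (0, 0, 12, -2/3)
  clear (3,1): R3 −= (-9)R1 → (0, 0, 43, 13)
pivot(2,2)=12: scale R2 → (0, 0, 1, -1/18)
  clear (0,2): R0 −= (-6)R2 → (1, 0, 0, -4/3)
  clear (1,2): R1 −= (5)R2 → (0, 1, 0, 35/18)
  clear (3,2): R3 −= (43)R2 → (0, 0, 0, 277/18)
pivot(3,3)=277/18: scale R3 → (0, 0, 0, 1)
  clear (0,3): R0 −= (-4/3)R3 → (1, 0, 0, 0)
  clear (1,3): R1 −= (35/18)R3 → (0, 1, 0, 0)
  clear (2,3): R2 −= (-1/18)R3 → (0, 0, 1, 0)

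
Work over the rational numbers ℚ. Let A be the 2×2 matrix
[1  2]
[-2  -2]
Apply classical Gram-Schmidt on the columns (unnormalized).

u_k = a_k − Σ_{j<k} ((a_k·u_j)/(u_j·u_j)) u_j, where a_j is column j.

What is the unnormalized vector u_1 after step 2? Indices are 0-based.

Step 1: u_0 = a_0 = (1, -2).
Step 2: u_1 = a_1 − (6/5)·u_0 = (4/5, 2/5).

u_1 = (4/5, 2/5)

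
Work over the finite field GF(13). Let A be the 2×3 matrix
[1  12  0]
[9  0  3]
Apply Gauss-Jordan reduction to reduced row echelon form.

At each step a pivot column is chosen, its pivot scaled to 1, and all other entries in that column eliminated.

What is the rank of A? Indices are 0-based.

rank = 2

pivot(0,0)=1: scale R0 → (1, 12, 0)
  clear (1,0): R1 −= (9)R0 → (0, 9, 3)
pivot(1,1)=9: scale R1 → (0, 1, 9)
  clear (0,1): R0 −= (12)R1 → (1, 0, 9)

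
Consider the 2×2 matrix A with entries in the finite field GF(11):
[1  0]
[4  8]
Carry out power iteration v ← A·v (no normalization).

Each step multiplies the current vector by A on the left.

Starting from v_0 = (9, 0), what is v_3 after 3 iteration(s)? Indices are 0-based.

v_3 = (9, 10)

v_0 = (9, 0).
v_1 = A·v_0 = (9, 3).
v_2 = A·v_1 = (9, 5).
v_3 = A·v_2 = (9, 10).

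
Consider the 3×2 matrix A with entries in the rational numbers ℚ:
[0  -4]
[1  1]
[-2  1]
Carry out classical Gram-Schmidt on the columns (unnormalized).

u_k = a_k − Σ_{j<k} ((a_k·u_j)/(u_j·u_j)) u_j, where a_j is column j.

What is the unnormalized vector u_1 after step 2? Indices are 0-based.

u_1 = (-4, 6/5, 3/5)

Step 1: u_0 = a_0 = (0, 1, -2).
Step 2: u_1 = a_1 − (-1/5)·u_0 = (-4, 6/5, 3/5).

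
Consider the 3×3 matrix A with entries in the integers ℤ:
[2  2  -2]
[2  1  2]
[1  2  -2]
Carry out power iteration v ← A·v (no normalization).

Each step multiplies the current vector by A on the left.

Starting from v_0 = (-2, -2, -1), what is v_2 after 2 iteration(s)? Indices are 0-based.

v_0 = (-2, -2, -1).
v_1 = A·v_0 = (-6, -8, -4).
v_2 = A·v_1 = (-20, -28, -14).

v_2 = (-20, -28, -14)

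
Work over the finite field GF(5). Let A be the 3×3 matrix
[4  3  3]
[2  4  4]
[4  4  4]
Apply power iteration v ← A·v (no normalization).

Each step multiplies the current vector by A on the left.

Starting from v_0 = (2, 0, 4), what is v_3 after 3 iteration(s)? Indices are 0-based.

v_0 = (2, 0, 4).
v_1 = A·v_0 = (0, 0, 4).
v_2 = A·v_1 = (2, 1, 1).
v_3 = A·v_2 = (4, 2, 1).

v_3 = (4, 2, 1)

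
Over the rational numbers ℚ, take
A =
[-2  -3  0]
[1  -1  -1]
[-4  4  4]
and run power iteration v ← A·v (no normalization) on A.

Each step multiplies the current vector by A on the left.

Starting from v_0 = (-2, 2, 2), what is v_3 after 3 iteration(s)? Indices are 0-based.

v_3 = (16, -38, 152)

v_0 = (-2, 2, 2).
v_1 = A·v_0 = (-2, -6, 24).
v_2 = A·v_1 = (22, -20, 80).
v_3 = A·v_2 = (16, -38, 152).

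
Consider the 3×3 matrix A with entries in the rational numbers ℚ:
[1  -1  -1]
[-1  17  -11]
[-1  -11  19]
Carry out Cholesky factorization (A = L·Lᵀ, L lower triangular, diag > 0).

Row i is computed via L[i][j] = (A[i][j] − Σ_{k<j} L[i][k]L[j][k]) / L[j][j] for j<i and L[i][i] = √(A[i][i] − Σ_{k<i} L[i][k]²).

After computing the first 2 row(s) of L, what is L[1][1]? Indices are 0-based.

L[1][1] = 4

Step 1: L[0][0] = √(1) = 1.
  L[1][0] = (-1) / L[0][0] = -1.
Step 2: L[1][1] = √(16) = 4.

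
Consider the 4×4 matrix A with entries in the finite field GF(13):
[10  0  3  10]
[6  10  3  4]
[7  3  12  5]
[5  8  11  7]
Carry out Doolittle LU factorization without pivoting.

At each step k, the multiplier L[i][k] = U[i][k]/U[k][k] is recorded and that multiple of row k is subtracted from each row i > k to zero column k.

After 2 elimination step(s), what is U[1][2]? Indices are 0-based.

U[1][2] = 9

k=0: U[0][0]=10
  eliminate (1,0): mult=11, new row 1: (0, 10, 9, 11); set L[1][0]=11
  eliminate (2,0): mult=2, new row 2: (0, 3, 6, 11); set L[2][0]=2
  eliminate (3,0): mult=7, new row 3: (0, 8, 3, 2); set L[3][0]=7
k=1: U[1][1]=10
  eliminate (2,1): mult=12, new row 2: (0, 0, 2, 9); set L[2][1]=12
  eliminate (3,1): mult=6, new row 3: (0, 0, 1, 1); set L[3][1]=6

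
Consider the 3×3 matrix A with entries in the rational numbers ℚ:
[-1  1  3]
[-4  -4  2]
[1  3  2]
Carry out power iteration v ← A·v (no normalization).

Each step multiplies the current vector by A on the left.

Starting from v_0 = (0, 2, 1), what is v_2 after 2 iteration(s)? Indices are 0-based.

v_2 = (13, 20, 3)

v_0 = (0, 2, 1).
v_1 = A·v_0 = (5, -6, 8).
v_2 = A·v_1 = (13, 20, 3).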